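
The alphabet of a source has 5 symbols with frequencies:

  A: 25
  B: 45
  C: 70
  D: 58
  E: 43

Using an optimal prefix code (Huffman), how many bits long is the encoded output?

550

Greedily combine the two least-frequent nodes:
A(25) + E(43) → 68
B(45) + D(58) → 103
68 + C(70) → 138
103 + 138 → 241
The encoded length is the sum of every internal node's weight: 68 + 103 + 138 + 241 = 550 bits.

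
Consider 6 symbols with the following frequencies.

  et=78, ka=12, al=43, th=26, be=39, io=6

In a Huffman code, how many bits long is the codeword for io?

4

Repeatedly merge the two smallest:
merge io(6) and ka(12): 18
merge 18 and th(26): 44
merge be(39) and al(43): 82
merge 44 and et(78): 122
merge 82 and 122: 204
io sits 4 levels below the root, so its codeword is 4 bits.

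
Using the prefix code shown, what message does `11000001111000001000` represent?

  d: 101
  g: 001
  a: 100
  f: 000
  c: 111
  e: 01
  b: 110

bfecfgf

Read left to right; each codeword is recognised as soon as it completes (prefix code):
  110→b | 000→f | 01→e | 111→c | 000→f | 001→g | 000→f
Decoded message: bfecfgf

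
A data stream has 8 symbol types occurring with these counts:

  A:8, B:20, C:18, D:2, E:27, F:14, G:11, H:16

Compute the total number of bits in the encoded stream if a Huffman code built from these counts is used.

Merge the two smallest weights repeatedly:
D(2) + A(8) → 10
10 + G(11) → 21
F(14) + H(16) → 30
C(18) + B(20) → 38
21 + E(27) → 48
30 + 38 → 68
48 + 68 → 116
Total encoded bits = sum of merged weights = 10 + 21 + 30 + 38 + 48 + 68 + 116 = 331.

331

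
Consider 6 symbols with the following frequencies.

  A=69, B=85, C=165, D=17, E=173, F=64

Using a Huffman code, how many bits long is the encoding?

Greedily combine the two least-frequent nodes:
D(17) + F(64) → 81
A(69) + 81 → 150
B(85) + 150 → 235
C(165) + E(173) → 338
235 + 338 → 573
Total encoded bits = sum of merged weights = 81 + 150 + 235 + 338 + 573 = 1377.

1377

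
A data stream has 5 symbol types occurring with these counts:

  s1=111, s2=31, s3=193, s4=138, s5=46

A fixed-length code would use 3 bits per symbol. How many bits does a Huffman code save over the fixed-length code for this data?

Fixed-length: 3 bits × 519 symbols = 1557 bits.
Huffman merges:
s2(31) + s5(46) → 77
77 + s1(111) → 188
s4(138) + 188 → 326
s3(193) + 326 → 519
Huffman total = 77 + 188 + 326 + 519 = 1110 bits.
Saving = 1557 − 1110 = 447 bits.

447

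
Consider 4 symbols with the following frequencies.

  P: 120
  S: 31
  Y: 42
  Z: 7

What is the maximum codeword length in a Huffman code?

3

Merge the two lowest-weight nodes at each step:
combine Z(7), S(31) → 38
combine 38, Y(42) → 80
combine 80, P(120) → 200
The rarest symbols sit at the bottom; the longest codeword is 3 bits.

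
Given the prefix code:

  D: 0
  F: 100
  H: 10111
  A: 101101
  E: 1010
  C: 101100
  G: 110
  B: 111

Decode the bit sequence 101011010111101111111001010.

Read left to right; each codeword is recognised as soon as it completes (prefix code):
  1010→E | 110→G | 10111→H | 10111→H | 111→B | 100→F | 1010→E
Decoded message: EGHHBFE

EGHHBFE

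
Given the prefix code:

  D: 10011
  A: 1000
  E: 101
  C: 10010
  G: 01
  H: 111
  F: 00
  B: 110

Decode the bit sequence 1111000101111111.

Read left to right; each codeword is recognised as soon as it completes (prefix code):
  111→H | 1000→A | 101→E | 111→H | 111→H
Decoded message: HAEHH

HAEHH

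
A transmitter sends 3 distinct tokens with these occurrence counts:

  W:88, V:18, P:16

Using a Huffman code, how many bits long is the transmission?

156

Build the Huffman tree bottom-up:
P(16) + V(18) → 34
34 + W(88) → 122
Total encoded bits = sum of merged weights = 34 + 122 = 156.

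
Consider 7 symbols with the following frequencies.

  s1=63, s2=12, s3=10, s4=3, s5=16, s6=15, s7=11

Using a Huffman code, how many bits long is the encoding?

300

Merge the two smallest weights repeatedly:
combine s4(3), s3(10) → 13
combine s7(11), s2(12) → 23
combine 13, s6(15) → 28
combine s5(16), 23 → 39
combine 28, 39 → 67
combine s1(63), 67 → 130
Each symbol's bit-cost is frequency × depth; summing gives 300 bits (equivalently 13 + 23 + 28 + 39 + 67 + 130).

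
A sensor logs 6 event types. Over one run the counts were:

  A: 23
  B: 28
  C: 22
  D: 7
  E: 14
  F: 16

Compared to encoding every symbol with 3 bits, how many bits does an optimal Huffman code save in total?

Fixed-length: 3 bits × 110 symbols = 330 bits.
Huffman merges:
D(7) + E(14) → 21
F(16) + 21 → 37
C(22) + A(23) → 45
B(28) + 37 → 65
45 + 65 → 110
Huffman total = 21 + 37 + 45 + 65 + 110 = 278 bits.
Saving = 330 − 278 = 52 bits.

52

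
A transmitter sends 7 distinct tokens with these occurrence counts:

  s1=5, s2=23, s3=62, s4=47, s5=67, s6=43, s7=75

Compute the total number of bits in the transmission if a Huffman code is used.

Merge the two smallest weights repeatedly:
merge s1(5) and s2(23): 28
merge 28 and s6(43): 71
merge s4(47) and s3(62): 109
merge s5(67) and 71: 138
merge s7(75) and 109: 184
merge 138 and 184: 322
Each symbol's bit-cost is frequency × depth; summing gives 852 bits (equivalently 28 + 71 + 109 + 138 + 184 + 322).

852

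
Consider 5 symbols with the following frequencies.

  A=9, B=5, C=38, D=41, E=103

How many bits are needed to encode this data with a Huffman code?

355

Merge the two smallest weights repeatedly:
combine B(5), A(9) → 14
combine 14, C(38) → 52
combine D(41), 52 → 93
combine 93, E(103) → 196
Each symbol's bit-cost is frequency × depth; summing gives 355 bits (equivalently 14 + 52 + 93 + 196).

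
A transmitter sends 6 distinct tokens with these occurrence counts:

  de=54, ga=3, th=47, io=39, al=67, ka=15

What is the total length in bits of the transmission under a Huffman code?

525

Build the Huffman tree bottom-up:
ga(3) + ka(15) → 18
18 + io(39) → 57
th(47) + de(54) → 101
57 + al(67) → 124
101 + 124 → 225
The encoded length is the sum of every internal node's weight: 18 + 57 + 101 + 124 + 225 = 525 bits.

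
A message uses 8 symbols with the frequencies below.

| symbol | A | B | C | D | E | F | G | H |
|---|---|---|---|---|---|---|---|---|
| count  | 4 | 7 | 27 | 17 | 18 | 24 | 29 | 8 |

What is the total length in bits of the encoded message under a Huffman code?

376

Merge the two smallest weights repeatedly:
merge A(4) and B(7): 11
merge H(8) and 11: 19
merge D(17) and E(18): 35
merge 19 and F(24): 43
merge C(27) and G(29): 56
merge 35 and 43: 78
merge 56 and 78: 134
The encoded length is the sum of every internal node's weight: 11 + 19 + 35 + 43 + 56 + 78 + 134 = 376 bits.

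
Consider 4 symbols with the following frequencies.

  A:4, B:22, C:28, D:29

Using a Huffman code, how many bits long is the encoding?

Merge the two smallest weights repeatedly:
merge A(4) and B(22): 26
merge 26 and C(28): 54
merge D(29) and 54: 83
Each symbol's bit-cost is frequency × depth; summing gives 163 bits (equivalently 26 + 54 + 83).

163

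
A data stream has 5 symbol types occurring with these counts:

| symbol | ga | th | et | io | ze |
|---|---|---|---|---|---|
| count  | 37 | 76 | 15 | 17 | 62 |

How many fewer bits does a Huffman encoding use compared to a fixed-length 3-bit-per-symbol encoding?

182

Fixed-length: 3 bits × 207 symbols = 621 bits.
Huffman merges:
et(15) + io(17) → 32
32 + ga(37) → 69
ze(62) + 69 → 131
th(76) + 131 → 207
Huffman total = 32 + 69 + 131 + 207 = 439 bits.
Saving = 621 − 439 = 182 bits.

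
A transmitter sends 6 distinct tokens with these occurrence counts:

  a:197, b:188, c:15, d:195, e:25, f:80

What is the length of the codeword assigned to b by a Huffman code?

Huffman merges, smallest pair first:
merge c(15) and e(25): 40
merge 40 and f(80): 120
merge 120 and b(188): 308
merge d(195) and a(197): 392
merge 308 and 392: 700
b's leaf is at depth 2, giving a 2-bit codeword.

2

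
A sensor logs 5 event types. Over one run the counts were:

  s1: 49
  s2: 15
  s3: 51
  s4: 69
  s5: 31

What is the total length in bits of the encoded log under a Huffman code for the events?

476

Build the Huffman tree bottom-up:
combine s2(15), s5(31) → 46
combine 46, s1(49) → 95
combine s3(51), s4(69) → 120
combine 95, 120 → 215
Each symbol's bit-cost is frequency × depth; summing gives 476 bits (equivalently 46 + 95 + 120 + 215).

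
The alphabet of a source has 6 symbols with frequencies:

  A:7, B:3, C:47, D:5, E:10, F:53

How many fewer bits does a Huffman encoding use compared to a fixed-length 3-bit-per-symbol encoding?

130

Fixed-length: 3 bits × 125 symbols = 375 bits.
Huffman merges:
combine B(3), D(5) → 8
combine A(7), 8 → 15
combine E(10), 15 → 25
combine 25, C(47) → 72
combine F(53), 72 → 125
Huffman total = 8 + 15 + 25 + 72 + 125 = 245 bits.
Saving = 375 − 245 = 130 bits.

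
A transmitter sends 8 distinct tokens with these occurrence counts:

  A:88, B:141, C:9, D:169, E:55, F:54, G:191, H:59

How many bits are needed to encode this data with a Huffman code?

Merge the two smallest weights repeatedly:
C(9) + F(54) → 63
E(55) + H(59) → 114
63 + A(88) → 151
114 + B(141) → 255
151 + D(169) → 320
G(191) + 255 → 446
320 + 446 → 766
Total encoded bits = sum of merged weights = 63 + 114 + 151 + 255 + 320 + 446 + 766 = 2115.

2115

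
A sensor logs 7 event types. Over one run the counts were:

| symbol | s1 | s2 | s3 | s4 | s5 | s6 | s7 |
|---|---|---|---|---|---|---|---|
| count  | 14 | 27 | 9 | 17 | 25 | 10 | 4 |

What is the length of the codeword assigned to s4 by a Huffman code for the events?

3

Huffman merges, smallest pair first:
combine s7(4), s3(9) → 13
combine s6(10), 13 → 23
combine s1(14), s4(17) → 31
combine 23, s5(25) → 48
combine s2(27), 31 → 58
combine 48, 58 → 106
s4 sits 3 levels below the root, so its codeword is 3 bits.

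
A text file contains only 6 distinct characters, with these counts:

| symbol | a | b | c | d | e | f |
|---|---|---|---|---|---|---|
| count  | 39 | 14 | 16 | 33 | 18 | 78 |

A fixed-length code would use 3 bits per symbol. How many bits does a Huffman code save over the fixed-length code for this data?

126

Fixed-length: 3 bits × 198 symbols = 594 bits.
Huffman merges:
merge b(14) and c(16): 30
merge e(18) and 30: 48
merge d(33) and a(39): 72
merge 48 and 72: 120
merge f(78) and 120: 198
Huffman total = 30 + 48 + 72 + 120 + 198 = 468 bits.
Saving = 594 − 468 = 126 bits.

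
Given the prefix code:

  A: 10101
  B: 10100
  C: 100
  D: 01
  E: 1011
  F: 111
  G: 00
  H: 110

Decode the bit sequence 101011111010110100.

Read left to right; each codeword is recognised as soon as it completes (prefix code):
  10101→A | 111→F | 10101→A | 10100→B
Decoded message: AFAB

AFAB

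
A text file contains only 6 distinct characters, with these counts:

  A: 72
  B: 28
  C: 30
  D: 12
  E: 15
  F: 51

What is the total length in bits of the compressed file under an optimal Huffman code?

Build the Huffman tree bottom-up:
D(12) + E(15) → 27
27 + B(28) → 55
C(30) + F(51) → 81
55 + A(72) → 127
81 + 127 → 208
Total encoded bits = sum of merged weights = 27 + 55 + 81 + 127 + 208 = 498.

498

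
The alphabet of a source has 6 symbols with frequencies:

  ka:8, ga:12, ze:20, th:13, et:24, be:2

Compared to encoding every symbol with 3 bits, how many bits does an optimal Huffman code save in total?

47

Fixed-length: 3 bits × 79 symbols = 237 bits.
Huffman merges:
combine be(2), ka(8) → 10
combine 10, ga(12) → 22
combine th(13), ze(20) → 33
combine 22, et(24) → 46
combine 33, 46 → 79
Huffman total = 10 + 22 + 33 + 46 + 79 = 190 bits.
Saving = 237 − 190 = 47 bits.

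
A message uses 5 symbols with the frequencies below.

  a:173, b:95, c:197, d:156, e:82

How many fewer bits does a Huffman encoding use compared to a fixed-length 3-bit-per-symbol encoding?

526

Fixed-length: 3 bits × 703 symbols = 2109 bits.
Huffman merges:
combine e(82), b(95) → 177
combine d(156), a(173) → 329
combine 177, c(197) → 374
combine 329, 374 → 703
Huffman total = 177 + 329 + 374 + 703 = 1583 bits.
Saving = 2109 − 1583 = 526 bits.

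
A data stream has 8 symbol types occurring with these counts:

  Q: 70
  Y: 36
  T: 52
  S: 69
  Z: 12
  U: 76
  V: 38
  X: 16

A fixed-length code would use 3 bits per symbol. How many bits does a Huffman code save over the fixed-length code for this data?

Fixed-length: 3 bits × 369 symbols = 1107 bits.
Huffman merges:
combine Z(12), X(16) → 28
combine 28, Y(36) → 64
combine V(38), T(52) → 90
combine 64, S(69) → 133
combine Q(70), U(76) → 146
combine 90, 133 → 223
combine 146, 223 → 369
Huffman total = 28 + 64 + 90 + 133 + 146 + 223 + 369 = 1053 bits.
Saving = 1107 − 1053 = 54 bits.

54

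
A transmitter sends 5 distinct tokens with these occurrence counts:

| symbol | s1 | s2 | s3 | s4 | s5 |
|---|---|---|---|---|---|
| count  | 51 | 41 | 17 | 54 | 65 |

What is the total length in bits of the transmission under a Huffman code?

514

Merge the two smallest weights repeatedly:
combine s3(17), s2(41) → 58
combine s1(51), s4(54) → 105
combine 58, s5(65) → 123
combine 105, 123 → 228
Total encoded bits = sum of merged weights = 58 + 105 + 123 + 228 = 514.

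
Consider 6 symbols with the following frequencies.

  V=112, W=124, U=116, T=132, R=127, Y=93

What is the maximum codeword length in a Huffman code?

Merge the two lowest-weight nodes at each step:
Y(93) + V(112) → 205
U(116) + W(124) → 240
R(127) + T(132) → 259
205 + 240 → 445
259 + 445 → 704
Maximum depth reached is 3.

3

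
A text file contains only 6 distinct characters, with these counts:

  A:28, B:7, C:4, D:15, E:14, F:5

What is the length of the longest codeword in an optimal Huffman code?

4

Merge the two lowest-weight nodes at each step:
combine C(4), F(5) → 9
combine B(7), 9 → 16
combine E(14), D(15) → 29
combine 16, A(28) → 44
combine 29, 44 → 73
Maximum depth reached is 4.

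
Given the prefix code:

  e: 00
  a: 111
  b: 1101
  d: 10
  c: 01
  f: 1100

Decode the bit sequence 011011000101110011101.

cdfccfac

Read left to right; each codeword is recognised as soon as it completes (prefix code):
  01→c | 10→d | 1100→f | 01→c | 01→c | 1100→f | 111→a | 01→c
Decoded message: cdfccfac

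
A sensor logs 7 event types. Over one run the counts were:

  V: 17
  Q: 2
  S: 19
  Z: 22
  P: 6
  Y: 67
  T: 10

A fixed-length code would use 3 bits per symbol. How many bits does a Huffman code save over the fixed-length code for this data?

Fixed-length: 3 bits × 143 symbols = 429 bits.
Huffman merges:
Q(2) + P(6) → 8
8 + T(10) → 18
V(17) + 18 → 35
S(19) + Z(22) → 41
35 + 41 → 76
Y(67) + 76 → 143
Huffman total = 8 + 18 + 35 + 41 + 76 + 143 = 321 bits.
Saving = 429 − 321 = 108 bits.

108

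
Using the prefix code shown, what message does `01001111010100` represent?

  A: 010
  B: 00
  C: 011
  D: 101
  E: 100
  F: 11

Read left to right; each codeword is recognised as soon as it completes (prefix code):
  010→A | 011→C | 11→F | 010→A | 100→E
Decoded message: ACFAE

ACFAE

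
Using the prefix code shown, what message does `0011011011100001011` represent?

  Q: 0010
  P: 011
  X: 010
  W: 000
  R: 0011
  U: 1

Read left to right; each codeword is recognised as soon as it completes (prefix code):
  0011→R | 011→P | 011→P | 1→U | 000→W | 010→X | 1→U | 1→U
Decoded message: RPPUWXUU

RPPUWXUU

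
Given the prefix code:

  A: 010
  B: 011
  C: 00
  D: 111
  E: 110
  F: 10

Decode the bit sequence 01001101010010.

ABAFA

Read left to right; each codeword is recognised as soon as it completes (prefix code):
  010→A | 011→B | 010→A | 10→F | 010→A
Decoded message: ABAFA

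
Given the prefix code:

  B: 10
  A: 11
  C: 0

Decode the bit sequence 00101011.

Read left to right; each codeword is recognised as soon as it completes (prefix code):
  0→C | 0→C | 10→B | 10→B | 11→A
Decoded message: CCBBA

CCBBA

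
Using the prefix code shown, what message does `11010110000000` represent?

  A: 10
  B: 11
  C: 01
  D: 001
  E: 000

Read left to right; each codeword is recognised as soon as it completes (prefix code):
  11→B | 01→C | 01→C | 10→A | 000→E | 000→E
Decoded message: BCCAEE

BCCAEE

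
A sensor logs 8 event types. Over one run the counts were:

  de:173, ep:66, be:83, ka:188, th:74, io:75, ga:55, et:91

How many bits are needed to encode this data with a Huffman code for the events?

2324

Greedily combine the two least-frequent nodes:
merge ga(55) and ep(66): 121
merge th(74) and io(75): 149
merge be(83) and et(91): 174
merge 121 and 149: 270
merge de(173) and 174: 347
merge ka(188) and 270: 458
merge 347 and 458: 805
The encoded length is the sum of every internal node's weight: 121 + 149 + 174 + 270 + 347 + 458 + 805 = 2324 bits.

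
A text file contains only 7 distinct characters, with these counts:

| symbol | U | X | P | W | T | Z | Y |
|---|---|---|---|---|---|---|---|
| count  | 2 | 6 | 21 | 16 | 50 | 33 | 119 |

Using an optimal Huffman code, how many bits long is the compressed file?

530

Build the Huffman tree bottom-up:
U(2) + X(6) → 8
8 + W(16) → 24
P(21) + 24 → 45
Z(33) + 45 → 78
T(50) + 78 → 128
Y(119) + 128 → 247
Each symbol's bit-cost is frequency × depth; summing gives 530 bits (equivalently 8 + 24 + 45 + 78 + 128 + 247).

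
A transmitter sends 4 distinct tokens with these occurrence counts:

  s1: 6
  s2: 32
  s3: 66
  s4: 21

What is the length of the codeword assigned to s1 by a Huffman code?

Build the tree from the bottom:
s1(6) + s4(21) → 27
27 + s2(32) → 59
59 + s3(66) → 125
s1's leaf is at depth 3, giving a 3-bit codeword.

3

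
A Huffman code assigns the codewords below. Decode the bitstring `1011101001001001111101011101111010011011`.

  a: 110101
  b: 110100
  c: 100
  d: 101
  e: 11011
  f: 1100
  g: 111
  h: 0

dbccgaebe

Read left to right; each codeword is recognised as soon as it completes (prefix code):
  101→d | 110100→b | 100→c | 100→c | 111→g | 110101→a | 11011→e | 110100→b | 11011→e
Decoded message: dbccgaebe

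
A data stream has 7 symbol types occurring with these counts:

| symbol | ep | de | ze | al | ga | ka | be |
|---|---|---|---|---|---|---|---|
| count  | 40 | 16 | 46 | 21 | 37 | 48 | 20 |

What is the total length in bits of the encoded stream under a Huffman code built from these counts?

626

Greedily combine the two least-frequent nodes:
de(16) + be(20) → 36
al(21) + 36 → 57
ga(37) + ep(40) → 77
ze(46) + ka(48) → 94
57 + 77 → 134
94 + 134 → 228
Each symbol's bit-cost is frequency × depth; summing gives 626 bits (equivalently 36 + 57 + 77 + 94 + 134 + 228).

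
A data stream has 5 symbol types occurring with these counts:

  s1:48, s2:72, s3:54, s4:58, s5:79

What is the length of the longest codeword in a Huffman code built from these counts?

Merge the two lowest-weight nodes at each step:
merge s1(48) and s3(54): 102
merge s4(58) and s2(72): 130
merge s5(79) and 102: 181
merge 130 and 181: 311
Maximum depth reached is 3.

3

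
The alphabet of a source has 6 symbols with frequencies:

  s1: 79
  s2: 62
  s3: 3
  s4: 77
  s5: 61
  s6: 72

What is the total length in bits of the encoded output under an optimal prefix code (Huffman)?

Greedily combine the two least-frequent nodes:
s3(3) + s5(61) → 64
s2(62) + 64 → 126
s6(72) + s4(77) → 149
s1(79) + 126 → 205
149 + 205 → 354
The encoded length is the sum of every internal node's weight: 64 + 126 + 149 + 205 + 354 = 898 bits.

898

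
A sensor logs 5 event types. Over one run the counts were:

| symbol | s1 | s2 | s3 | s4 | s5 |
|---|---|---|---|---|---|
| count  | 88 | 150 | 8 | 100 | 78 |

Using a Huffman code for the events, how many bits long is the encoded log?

934

Greedily combine the two least-frequent nodes:
merge s3(8) and s5(78): 86
merge 86 and s1(88): 174
merge s4(100) and s2(150): 250
merge 174 and 250: 424
Each symbol's bit-cost is frequency × depth; summing gives 934 bits (equivalently 86 + 174 + 250 + 424).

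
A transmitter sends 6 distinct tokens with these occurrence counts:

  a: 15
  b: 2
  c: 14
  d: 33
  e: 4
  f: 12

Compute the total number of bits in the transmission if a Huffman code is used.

Build the Huffman tree bottom-up:
merge b(2) and e(4): 6
merge 6 and f(12): 18
merge c(14) and a(15): 29
merge 18 and 29: 47
merge d(33) and 47: 80
Each symbol's bit-cost is frequency × depth; summing gives 180 bits (equivalently 6 + 18 + 29 + 47 + 80).

180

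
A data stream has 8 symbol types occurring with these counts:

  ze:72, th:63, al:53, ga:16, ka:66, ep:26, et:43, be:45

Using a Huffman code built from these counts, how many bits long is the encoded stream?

Build the Huffman tree bottom-up:
ga(16) + ep(26) → 42
42 + et(43) → 85
be(45) + al(53) → 98
th(63) + ka(66) → 129
ze(72) + 85 → 157
98 + 129 → 227
157 + 227 → 384
Each symbol's bit-cost is frequency × depth; summing gives 1122 bits (equivalently 42 + 85 + 98 + 129 + 157 + 227 + 384).

1122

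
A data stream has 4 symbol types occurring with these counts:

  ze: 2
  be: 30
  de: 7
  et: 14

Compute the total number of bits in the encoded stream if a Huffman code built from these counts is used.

85

Greedily combine the two least-frequent nodes:
merge ze(2) and de(7): 9
merge 9 and et(14): 23
merge 23 and be(30): 53
The encoded length is the sum of every internal node's weight: 9 + 23 + 53 = 85 bits.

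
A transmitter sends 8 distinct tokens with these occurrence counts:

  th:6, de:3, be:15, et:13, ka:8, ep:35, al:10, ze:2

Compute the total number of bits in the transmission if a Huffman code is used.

240

Build the Huffman tree bottom-up:
ze(2) + de(3) → 5
5 + th(6) → 11
ka(8) + al(10) → 18
11 + et(13) → 24
be(15) + 18 → 33
24 + 33 → 57
ep(35) + 57 → 92
The encoded length is the sum of every internal node's weight: 5 + 11 + 18 + 24 + 33 + 57 + 92 = 240 bits.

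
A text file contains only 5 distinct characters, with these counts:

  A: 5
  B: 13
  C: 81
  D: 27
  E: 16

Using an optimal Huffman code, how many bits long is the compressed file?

Merge the two smallest weights repeatedly:
combine A(5), B(13) → 18
combine E(16), 18 → 34
combine D(27), 34 → 61
combine 61, C(81) → 142
Total encoded bits = sum of merged weights = 18 + 34 + 61 + 142 = 255.

255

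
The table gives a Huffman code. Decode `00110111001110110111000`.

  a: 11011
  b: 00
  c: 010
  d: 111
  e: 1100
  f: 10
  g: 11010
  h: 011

Read left to right; each codeword is recognised as soon as it completes (prefix code):
  00→b | 11011→a | 10→f | 011→h | 10→f | 11011→a | 10→f | 00→b
Decoded message: bafhfafb

bafhfafb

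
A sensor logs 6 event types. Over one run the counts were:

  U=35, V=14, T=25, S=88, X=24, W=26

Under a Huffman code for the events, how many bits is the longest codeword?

4

Merge the two lowest-weight nodes at each step:
V(14) + X(24) → 38
T(25) + W(26) → 51
U(35) + 38 → 73
51 + 73 → 124
S(88) + 124 → 212
The rarest symbols sit at the bottom; the longest codeword is 4 bits.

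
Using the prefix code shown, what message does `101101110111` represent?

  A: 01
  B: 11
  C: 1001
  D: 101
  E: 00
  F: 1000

DDBAB

Read left to right; each codeword is recognised as soon as it completes (prefix code):
  101→D | 101→D | 11→B | 01→A | 11→B
Decoded message: DDBAB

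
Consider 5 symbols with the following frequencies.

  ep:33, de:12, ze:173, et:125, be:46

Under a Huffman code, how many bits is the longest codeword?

4

Merge the two lowest-weight nodes at each step:
de(12) + ep(33) → 45
45 + be(46) → 91
91 + et(125) → 216
ze(173) + 216 → 389
The first pair merged (de, ep) ends up deepest, at depth 4.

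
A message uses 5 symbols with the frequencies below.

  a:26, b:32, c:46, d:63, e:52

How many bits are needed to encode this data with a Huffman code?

496

Build the Huffman tree bottom-up:
combine a(26), b(32) → 58
combine c(46), e(52) → 98
combine 58, d(63) → 121
combine 98, 121 → 219
The encoded length is the sum of every internal node's weight: 58 + 98 + 121 + 219 = 496 bits.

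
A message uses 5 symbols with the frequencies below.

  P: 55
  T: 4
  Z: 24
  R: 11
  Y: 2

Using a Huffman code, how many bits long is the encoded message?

160

Merge the two smallest weights repeatedly:
combine Y(2), T(4) → 6
combine 6, R(11) → 17
combine 17, Z(24) → 41
combine 41, P(55) → 96
The encoded length is the sum of every internal node's weight: 6 + 17 + 41 + 96 = 160 bits.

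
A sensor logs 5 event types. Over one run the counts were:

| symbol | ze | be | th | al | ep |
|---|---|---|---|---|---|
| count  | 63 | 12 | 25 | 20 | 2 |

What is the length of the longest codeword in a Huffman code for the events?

Merge the two lowest-weight nodes at each step:
ep(2) + be(12) → 14
14 + al(20) → 34
th(25) + 34 → 59
59 + ze(63) → 122
The rarest symbols sit at the bottom; the longest codeword is 4 bits.

4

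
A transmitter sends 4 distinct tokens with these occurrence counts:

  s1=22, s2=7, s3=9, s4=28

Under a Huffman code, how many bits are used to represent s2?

3

Repeatedly merge the two smallest:
s2(7) + s3(9) → 16
16 + s1(22) → 38
s4(28) + 38 → 66
The subtree containing s2 is merged 3 times, so code length = 3.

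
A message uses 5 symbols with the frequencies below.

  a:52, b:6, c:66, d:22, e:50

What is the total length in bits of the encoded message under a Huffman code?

420

Build the Huffman tree bottom-up:
b(6) + d(22) → 28
28 + e(50) → 78
a(52) + c(66) → 118
78 + 118 → 196
Total encoded bits = sum of merged weights = 28 + 78 + 118 + 196 = 420.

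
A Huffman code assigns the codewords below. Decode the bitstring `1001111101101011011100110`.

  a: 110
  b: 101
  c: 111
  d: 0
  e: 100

Read left to right; each codeword is recognised as soon as it completes (prefix code):
  100→e | 111→c | 110→a | 110→a | 101→b | 101→b | 110→a | 0→d | 110→a
Decoded message: ecaabbada

ecaabbada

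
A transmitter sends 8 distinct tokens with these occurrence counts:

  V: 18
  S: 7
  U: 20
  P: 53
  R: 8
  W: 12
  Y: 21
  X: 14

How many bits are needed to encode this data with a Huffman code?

421

Build the Huffman tree bottom-up:
combine S(7), R(8) → 15
combine W(12), X(14) → 26
combine 15, V(18) → 33
combine U(20), Y(21) → 41
combine 26, 33 → 59
combine 41, P(53) → 94
combine 59, 94 → 153
Each symbol's bit-cost is frequency × depth; summing gives 421 bits (equivalently 15 + 26 + 33 + 41 + 59 + 94 + 153).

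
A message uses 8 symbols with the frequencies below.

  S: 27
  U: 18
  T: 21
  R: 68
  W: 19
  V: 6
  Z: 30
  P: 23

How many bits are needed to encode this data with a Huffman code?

Build the Huffman tree bottom-up:
V(6) + U(18) → 24
W(19) + T(21) → 40
P(23) + 24 → 47
S(27) + Z(30) → 57
40 + 47 → 87
57 + R(68) → 125
87 + 125 → 212
Each symbol's bit-cost is frequency × depth; summing gives 592 bits (equivalently 24 + 40 + 47 + 57 + 87 + 125 + 212).

592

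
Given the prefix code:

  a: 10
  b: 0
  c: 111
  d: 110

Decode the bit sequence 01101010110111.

bdaadc

Read left to right; each codeword is recognised as soon as it completes (prefix code):
  0→b | 110→d | 10→a | 10→a | 110→d | 111→c
Decoded message: bdaadc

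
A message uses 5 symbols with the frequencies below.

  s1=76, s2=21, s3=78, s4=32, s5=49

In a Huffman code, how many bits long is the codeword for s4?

3

Huffman merges, smallest pair first:
combine s2(21), s4(32) → 53
combine s5(49), 53 → 102
combine s1(76), s3(78) → 154
combine 102, 154 → 256
s4's leaf is at depth 3, giving a 3-bit codeword.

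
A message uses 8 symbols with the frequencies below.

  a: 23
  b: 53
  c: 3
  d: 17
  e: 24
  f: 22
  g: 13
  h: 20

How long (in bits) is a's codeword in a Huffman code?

Build the tree from the bottom:
combine c(3), g(13) → 16
combine 16, d(17) → 33
combine h(20), f(22) → 42
combine a(23), e(24) → 47
combine 33, 42 → 75
combine 47, b(53) → 100
combine 75, 100 → 175
The subtree containing a is merged 3 times, so code length = 3.

3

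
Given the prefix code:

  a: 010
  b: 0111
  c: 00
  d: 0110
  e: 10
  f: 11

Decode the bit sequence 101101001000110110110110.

Read left to right; each codeword is recognised as soon as it completes (prefix code):
  10→e | 11→f | 010→a | 010→a | 00→c | 11→f | 0110→d | 11→f | 0110→d
Decoded message: efaacfdfd

efaacfdfd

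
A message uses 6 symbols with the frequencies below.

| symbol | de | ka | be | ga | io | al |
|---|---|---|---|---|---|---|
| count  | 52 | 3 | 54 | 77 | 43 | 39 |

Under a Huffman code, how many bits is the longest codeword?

4

Merge the two lowest-weight nodes at each step:
ka(3) + al(39) → 42
42 + io(43) → 85
de(52) + be(54) → 106
ga(77) + 85 → 162
106 + 162 → 268
Maximum depth reached is 4.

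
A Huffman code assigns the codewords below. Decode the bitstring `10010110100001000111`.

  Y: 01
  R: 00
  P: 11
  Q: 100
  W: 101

QWWRRQYP

Read left to right; each codeword is recognised as soon as it completes (prefix code):
  100→Q | 101→W | 101→W | 00→R | 00→R | 100→Q | 01→Y | 11→P
Decoded message: QWWRRQYP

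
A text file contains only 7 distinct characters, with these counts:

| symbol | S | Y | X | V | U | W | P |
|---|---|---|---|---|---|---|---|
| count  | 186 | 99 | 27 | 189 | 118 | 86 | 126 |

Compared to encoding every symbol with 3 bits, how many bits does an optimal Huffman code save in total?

Fixed-length: 3 bits × 831 symbols = 2493 bits.
Huffman merges:
combine X(27), W(86) → 113
combine Y(99), 113 → 212
combine U(118), P(126) → 244
combine S(186), V(189) → 375
combine 212, 244 → 456
combine 375, 456 → 831
Huffman total = 113 + 212 + 244 + 375 + 456 + 831 = 2231 bits.
Saving = 2493 − 2231 = 262 bits.

262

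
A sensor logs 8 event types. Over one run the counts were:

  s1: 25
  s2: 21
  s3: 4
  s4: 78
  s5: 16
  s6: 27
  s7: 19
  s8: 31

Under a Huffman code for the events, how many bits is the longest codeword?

4

Merge the two lowest-weight nodes at each step:
s3(4) + s5(16) → 20
s7(19) + 20 → 39
s2(21) + s1(25) → 46
s6(27) + s8(31) → 58
39 + 46 → 85
58 + s4(78) → 136
85 + 136 → 221
The first pair merged (s3, s5) ends up deepest, at depth 4.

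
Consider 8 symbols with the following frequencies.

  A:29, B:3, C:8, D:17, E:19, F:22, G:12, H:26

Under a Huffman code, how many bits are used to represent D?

Repeatedly merge the two smallest:
merge B(3) and C(8): 11
merge 11 and G(12): 23
merge D(17) and E(19): 36
merge F(22) and 23: 45
merge H(26) and A(29): 55
merge 36 and 45: 81
merge 55 and 81: 136
D sits 3 levels below the root, so its codeword is 3 bits.

3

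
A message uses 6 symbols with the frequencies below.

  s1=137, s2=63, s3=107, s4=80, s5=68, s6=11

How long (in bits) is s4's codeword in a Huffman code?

2

Huffman merges, smallest pair first:
merge s6(11) and s2(63): 74
merge s5(68) and 74: 142
merge s4(80) and s3(107): 187
merge s1(137) and 142: 279
merge 187 and 279: 466
The subtree containing s4 is merged 2 times, so code length = 2.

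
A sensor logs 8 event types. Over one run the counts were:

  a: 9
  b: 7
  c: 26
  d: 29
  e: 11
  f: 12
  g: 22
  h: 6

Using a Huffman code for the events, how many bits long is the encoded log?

Merge the two smallest weights repeatedly:
h(6) + b(7) → 13
a(9) + e(11) → 20
f(12) + 13 → 25
20 + g(22) → 42
25 + c(26) → 51
d(29) + 42 → 71
51 + 71 → 122
Total encoded bits = sum of merged weights = 13 + 20 + 25 + 42 + 51 + 71 + 122 = 344.

344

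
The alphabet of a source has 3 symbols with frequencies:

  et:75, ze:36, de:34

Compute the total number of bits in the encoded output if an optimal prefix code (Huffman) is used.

215

Build the Huffman tree bottom-up:
combine de(34), ze(36) → 70
combine 70, et(75) → 145
Total encoded bits = sum of merged weights = 70 + 145 = 215.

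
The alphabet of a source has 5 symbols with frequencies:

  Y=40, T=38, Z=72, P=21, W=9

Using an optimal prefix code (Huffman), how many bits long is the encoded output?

386

Build the Huffman tree bottom-up:
W(9) + P(21) → 30
30 + T(38) → 68
Y(40) + 68 → 108
Z(72) + 108 → 180
Total encoded bits = sum of merged weights = 30 + 68 + 108 + 180 = 386.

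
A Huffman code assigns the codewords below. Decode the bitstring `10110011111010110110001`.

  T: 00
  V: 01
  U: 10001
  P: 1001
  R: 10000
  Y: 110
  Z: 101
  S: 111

Read left to right; each codeword is recognised as soon as it completes (prefix code):
  101→Z | 1001→P | 111→S | 101→Z | 01→V | 101→Z | 10001→U
Decoded message: ZPSZVZU

ZPSZVZU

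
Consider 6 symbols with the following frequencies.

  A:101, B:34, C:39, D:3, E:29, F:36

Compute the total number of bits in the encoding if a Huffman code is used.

Merge the two smallest weights repeatedly:
merge D(3) and E(29): 32
merge 32 and B(34): 66
merge F(36) and C(39): 75
merge 66 and 75: 141
merge A(101) and 141: 242
Each symbol's bit-cost is frequency × depth; summing gives 556 bits (equivalently 32 + 66 + 75 + 141 + 242).

556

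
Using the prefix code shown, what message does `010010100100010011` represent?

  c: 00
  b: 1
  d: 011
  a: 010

aabcbcad

Read left to right; each codeword is recognised as soon as it completes (prefix code):
  010→a | 010→a | 1→b | 00→c | 1→b | 00→c | 010→a | 011→d
Decoded message: aabcbcad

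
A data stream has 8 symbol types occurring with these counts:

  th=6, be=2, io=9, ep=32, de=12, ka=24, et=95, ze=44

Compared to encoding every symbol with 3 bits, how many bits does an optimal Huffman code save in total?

136

Fixed-length: 3 bits × 224 symbols = 672 bits.
Huffman merges:
merge be(2) and th(6): 8
merge 8 and io(9): 17
merge de(12) and 17: 29
merge ka(24) and 29: 53
merge ep(32) and ze(44): 76
merge 53 and 76: 129
merge et(95) and 129: 224
Huffman total = 8 + 17 + 29 + 53 + 76 + 129 + 224 = 536 bits.
Saving = 672 − 536 = 136 bits.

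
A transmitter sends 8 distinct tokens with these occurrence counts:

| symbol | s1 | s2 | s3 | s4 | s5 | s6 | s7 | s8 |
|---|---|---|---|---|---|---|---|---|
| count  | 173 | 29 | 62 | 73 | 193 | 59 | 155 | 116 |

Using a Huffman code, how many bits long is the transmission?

Merge the two smallest weights repeatedly:
merge s2(29) and s6(59): 88
merge s3(62) and s4(73): 135
merge 88 and s8(116): 204
merge 135 and s7(155): 290
merge s1(173) and s5(193): 366
merge 204 and 290: 494
merge 366 and 494: 860
Each symbol's bit-cost is frequency × depth; summing gives 2437 bits (equivalently 88 + 135 + 204 + 290 + 366 + 494 + 860).

2437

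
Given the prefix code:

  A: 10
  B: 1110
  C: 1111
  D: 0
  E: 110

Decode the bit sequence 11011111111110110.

Read left to right; each codeword is recognised as soon as it completes (prefix code):
  110→E | 1111→C | 1111→C | 110→E | 110→E
Decoded message: ECCEE

ECCEE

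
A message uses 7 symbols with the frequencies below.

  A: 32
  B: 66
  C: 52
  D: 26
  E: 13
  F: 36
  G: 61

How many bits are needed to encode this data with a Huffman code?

Greedily combine the two least-frequent nodes:
combine E(13), D(26) → 39
combine A(32), F(36) → 68
combine 39, C(52) → 91
combine G(61), B(66) → 127
combine 68, 91 → 159
combine 127, 159 → 286
The encoded length is the sum of every internal node's weight: 39 + 68 + 91 + 127 + 159 + 286 = 770 bits.

770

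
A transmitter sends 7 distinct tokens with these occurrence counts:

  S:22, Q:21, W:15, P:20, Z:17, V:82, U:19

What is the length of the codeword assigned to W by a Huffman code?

4

Huffman merges, smallest pair first:
combine W(15), Z(17) → 32
combine U(19), P(20) → 39
combine Q(21), S(22) → 43
combine 32, 39 → 71
combine 43, 71 → 114
combine V(82), 114 → 196
The subtree containing W is merged 4 times, so code length = 4.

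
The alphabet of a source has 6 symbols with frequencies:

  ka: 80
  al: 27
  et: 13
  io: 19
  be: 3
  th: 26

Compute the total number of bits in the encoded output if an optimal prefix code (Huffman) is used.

360

Build the Huffman tree bottom-up:
merge be(3) and et(13): 16
merge 16 and io(19): 35
merge th(26) and al(27): 53
merge 35 and 53: 88
merge ka(80) and 88: 168
Total encoded bits = sum of merged weights = 16 + 35 + 53 + 88 + 168 = 360.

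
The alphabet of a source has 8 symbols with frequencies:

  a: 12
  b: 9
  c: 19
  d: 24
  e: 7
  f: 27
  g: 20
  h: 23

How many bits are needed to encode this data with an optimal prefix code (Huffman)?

Merge the two smallest weights repeatedly:
merge e(7) and b(9): 16
merge a(12) and 16: 28
merge c(19) and g(20): 39
merge h(23) and d(24): 47
merge f(27) and 28: 55
merge 39 and 47: 86
merge 55 and 86: 141
The encoded length is the sum of every internal node's weight: 16 + 28 + 39 + 47 + 55 + 86 + 141 = 412 bits.

412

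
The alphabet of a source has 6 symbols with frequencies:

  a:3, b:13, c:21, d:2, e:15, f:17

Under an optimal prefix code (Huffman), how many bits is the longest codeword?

Merge the two lowest-weight nodes at each step:
d(2) + a(3) → 5
5 + b(13) → 18
e(15) + f(17) → 32
18 + c(21) → 39
32 + 39 → 71
Maximum depth reached is 4.

4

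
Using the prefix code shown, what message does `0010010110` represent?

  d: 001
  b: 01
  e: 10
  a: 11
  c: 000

Read left to right; each codeword is recognised as soon as it completes (prefix code):
  001→d | 001→d | 01→b | 10→e
Decoded message: ddbe

ddbe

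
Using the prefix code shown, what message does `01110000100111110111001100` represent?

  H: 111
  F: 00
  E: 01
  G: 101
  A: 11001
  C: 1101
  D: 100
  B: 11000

Read left to right; each codeword is recognised as soon as it completes (prefix code):
  01→E | 11000→B | 01→E | 00→F | 111→H | 1101→C | 11001→A | 100→D
Decoded message: EBEFHCAD

EBEFHCAD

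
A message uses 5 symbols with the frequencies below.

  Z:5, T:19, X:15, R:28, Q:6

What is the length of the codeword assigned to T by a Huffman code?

2

Huffman merges, smallest pair first:
Z(5) + Q(6) → 11
11 + X(15) → 26
T(19) + 26 → 45
R(28) + 45 → 73
T's leaf is at depth 2, giving a 2-bit codeword.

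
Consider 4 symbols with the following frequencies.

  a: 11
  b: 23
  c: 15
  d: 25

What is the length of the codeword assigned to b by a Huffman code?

2

Repeatedly merge the two smallest:
a(11) + c(15) → 26
b(23) + d(25) → 48
26 + 48 → 74
The subtree containing b is merged 2 times, so code length = 2.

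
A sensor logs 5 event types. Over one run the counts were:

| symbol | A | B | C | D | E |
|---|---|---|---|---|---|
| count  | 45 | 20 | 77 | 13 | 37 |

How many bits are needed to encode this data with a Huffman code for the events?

Merge the two smallest weights repeatedly:
merge D(13) and B(20): 33
merge 33 and E(37): 70
merge A(45) and 70: 115
merge C(77) and 115: 192
Each symbol's bit-cost is frequency × depth; summing gives 410 bits (equivalently 33 + 70 + 115 + 192).

410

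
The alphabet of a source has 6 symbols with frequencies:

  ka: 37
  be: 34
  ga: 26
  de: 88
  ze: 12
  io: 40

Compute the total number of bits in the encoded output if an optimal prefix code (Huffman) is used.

573

Greedily combine the two least-frequent nodes:
combine ze(12), ga(26) → 38
combine be(34), ka(37) → 71
combine 38, io(40) → 78
combine 71, 78 → 149
combine de(88), 149 → 237
The encoded length is the sum of every internal node's weight: 38 + 71 + 78 + 149 + 237 = 573 bits.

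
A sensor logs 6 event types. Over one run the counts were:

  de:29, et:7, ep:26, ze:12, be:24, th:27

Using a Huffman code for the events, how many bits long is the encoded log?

Merge the two smallest weights repeatedly:
et(7) + ze(12) → 19
19 + be(24) → 43
ep(26) + th(27) → 53
de(29) + 43 → 72
53 + 72 → 125
Each symbol's bit-cost is frequency × depth; summing gives 312 bits (equivalently 19 + 43 + 53 + 72 + 125).

312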